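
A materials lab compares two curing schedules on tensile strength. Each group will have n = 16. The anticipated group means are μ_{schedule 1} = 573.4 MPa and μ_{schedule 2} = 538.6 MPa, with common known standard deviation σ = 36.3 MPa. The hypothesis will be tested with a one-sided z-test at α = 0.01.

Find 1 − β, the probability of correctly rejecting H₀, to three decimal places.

Standardized effect: d = |μ_{schedule 1} − μ_{schedule 2}| / σ = |573.4 − 538.6| / 36.3 = 0.9587
Noncentrality parameter: δ = d·√(n/2) = 0.9587 × √(16/2) = 2.7115
Critical value for a one-sided test at α = 0.01: z_α = 2.326.
Power = Φ(δ − 2.326) = Φ(0.385) = 0.6500.

Power ≈ 0.650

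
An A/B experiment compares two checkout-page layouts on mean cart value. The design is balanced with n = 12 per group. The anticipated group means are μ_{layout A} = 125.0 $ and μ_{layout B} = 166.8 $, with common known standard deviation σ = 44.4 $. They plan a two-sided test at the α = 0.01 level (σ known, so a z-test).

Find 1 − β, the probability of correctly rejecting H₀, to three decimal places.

Standardized effect: d = |μ_{layout A} − μ_{layout B}| / σ = |125.0 − 166.8| / 44.4 = 0.9414
Noncentrality parameter: δ = d·√(n/2) = 0.9414 × √(12/2) = 2.3061
Two-sided α = 0.01 → critical value z_{0.005} = 2.576.
Power = Φ(δ − 2.576) + Φ(−δ − 2.576) = Φ(-0.270) + Φ(-4.882) = 0.3937 + 0.0000 = 0.3937.

Power ≈ 0.394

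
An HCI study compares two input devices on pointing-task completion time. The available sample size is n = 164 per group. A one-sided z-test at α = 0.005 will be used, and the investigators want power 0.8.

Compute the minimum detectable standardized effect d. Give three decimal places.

Required noncentrality: δ = z_{0.005} + z_{0.20} = 2.576 + 0.842 = 3.417.
δ = d·√(n/2) ⇒ d = δ/√(n/2) = 3.417/√(164/2) = 0.3774.

d ≈ 0.377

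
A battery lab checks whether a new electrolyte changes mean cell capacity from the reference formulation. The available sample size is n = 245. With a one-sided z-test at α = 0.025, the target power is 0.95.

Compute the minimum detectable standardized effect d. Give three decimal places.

d ≈ 0.230

Required noncentrality: δ = z_{0.025} + z_{0.05} = 1.960 + 1.645 = 3.605.
δ = d·√n ⇒ d = δ/√n = 3.605/√245 = 0.2303.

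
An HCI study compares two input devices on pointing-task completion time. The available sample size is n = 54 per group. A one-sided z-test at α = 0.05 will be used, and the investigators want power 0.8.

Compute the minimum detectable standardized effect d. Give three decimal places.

Required noncentrality: δ = z_{0.05} + z_{0.20} = 1.645 + 0.842 = 2.486.
δ = d·√(n/2) ⇒ d = δ/√(n/2) = 2.486/√(54/2) = 0.4785.

d ≈ 0.479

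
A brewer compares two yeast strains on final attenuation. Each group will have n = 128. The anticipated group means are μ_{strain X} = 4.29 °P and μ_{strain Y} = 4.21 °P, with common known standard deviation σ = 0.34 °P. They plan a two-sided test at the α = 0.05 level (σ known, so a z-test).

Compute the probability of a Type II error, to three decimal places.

β ≈ 0.531

Standardized effect: d = |μ_{strain X} − μ_{strain Y}| / σ = |4.29 − 4.21| / 0.34 = 0.2353
Noncentrality parameter: λ = d·√(n/2) = 0.2353 × √(128/2) = 1.8824
Two-sided α = 0.05 → critical value z_{0.025} = 1.960.
Power = Φ(λ − 1.960) + Φ(−λ − 1.960) = Φ(-0.078) + Φ(-3.842) = 0.4691 + 0.0001 = 0.4691.
Type II error: β = 1 − power = 1 − 0.4691 = 0.5309.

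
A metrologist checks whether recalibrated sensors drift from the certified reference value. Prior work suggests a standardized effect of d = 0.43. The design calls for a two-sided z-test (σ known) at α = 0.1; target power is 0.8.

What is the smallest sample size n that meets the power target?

Set Φ(δ − 1.645) = 0.8; then δ − 1.645 = Φ⁻¹(0.8) = 0.842, giving δ = 2.486.
(Ignoring the negligible lower-tail rejection probability gives the usual closed-form inversion.)
δ = d·√n ⇒ n = (δ/d)² = (2.486 / 0.43)² = 33.44.
Round up to the next whole unit.

n = 34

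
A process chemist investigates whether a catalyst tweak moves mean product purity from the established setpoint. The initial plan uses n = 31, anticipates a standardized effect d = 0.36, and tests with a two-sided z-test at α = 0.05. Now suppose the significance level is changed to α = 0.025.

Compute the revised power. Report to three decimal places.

Power ≈ 0.406

δ = d·√n = 0.36 × √31 = 2.0044 (unchanged). New critical value: z_{0.0125} = 2.241.
Revised power = Φ(δ − 2.241) + Φ(−δ − 2.241) = Φ(-0.237) + Φ(-4.246) = 0.4063 + 0.0000 = 0.4063.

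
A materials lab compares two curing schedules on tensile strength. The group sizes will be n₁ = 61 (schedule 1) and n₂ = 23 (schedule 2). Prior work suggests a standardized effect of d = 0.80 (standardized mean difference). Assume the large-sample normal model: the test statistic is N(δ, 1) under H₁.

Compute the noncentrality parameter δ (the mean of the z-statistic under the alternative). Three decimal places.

The noncentrality parameter scales effect size by the design's sample-size factor: δ = d / √(1/n₁ + 1/n₂) = 0.80 / √(1/61 + 1/23) = 3.2695

δ ≈ 3.269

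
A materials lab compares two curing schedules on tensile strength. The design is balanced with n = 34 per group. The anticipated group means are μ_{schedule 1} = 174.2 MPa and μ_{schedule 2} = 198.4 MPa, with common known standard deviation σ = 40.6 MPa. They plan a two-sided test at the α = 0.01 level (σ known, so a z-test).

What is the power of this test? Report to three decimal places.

Standardized effect: d = |μ_{schedule 1} − μ_{schedule 2}| / σ = |174.2 − 198.4| / 40.6 = 0.5961
Noncentrality parameter: δ = d·√(n/2) = 0.5961 × √(34/2) = 2.4576
Two-sided α = 0.01 → critical value z_{0.005} = 2.576.
Power = Φ(δ − 2.576) + Φ(−δ − 2.576) = Φ(-0.118) + Φ(-5.033) = 0.4529 + 0.0000 = 0.4529.

Power ≈ 0.453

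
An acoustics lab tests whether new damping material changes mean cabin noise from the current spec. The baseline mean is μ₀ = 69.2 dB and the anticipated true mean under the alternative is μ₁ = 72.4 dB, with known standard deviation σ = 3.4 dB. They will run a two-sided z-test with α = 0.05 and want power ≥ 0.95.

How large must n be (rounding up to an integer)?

Standardized effect: d = |μ₁ − μ₀| / σ = |72.4 − 69.2| / 3.4 = 0.9412
Set Φ(δ − 1.960) = 0.95; then δ − 1.960 = Φ⁻¹(0.95) = 1.645, giving δ = 3.605.
(For δ > 0 the lower-tail rejection region contributes negligibly to power, so the one-term inversion is standard.)
δ = d·√n ⇒ n = (δ/d)² = (3.605 / 0.9412)² = 14.67.
Round up to the next whole unit.

n = 15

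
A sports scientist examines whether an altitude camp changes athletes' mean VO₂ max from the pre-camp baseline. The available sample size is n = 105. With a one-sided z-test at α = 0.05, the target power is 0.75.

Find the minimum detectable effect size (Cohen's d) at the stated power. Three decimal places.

d ≈ 0.226

Need Φ(δ − 1.645) = 0.75, so δ = 1.645 + 0.674 = 2.319.
δ = d·√n ⇒ d = δ/√n = 2.319/√105 = 0.2263.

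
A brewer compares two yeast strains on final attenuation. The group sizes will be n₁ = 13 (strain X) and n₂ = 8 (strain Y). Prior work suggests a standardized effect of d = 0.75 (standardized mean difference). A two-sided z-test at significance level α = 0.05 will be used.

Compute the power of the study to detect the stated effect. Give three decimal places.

Power ≈ 0.386

Noncentrality parameter: δ = d / √(1/n₁ + 1/n₂) = 0.75 / √(1/13 + 1/8) = 1.6690
Critical value for a two-sided test at α = 0.05: z_{α/2} = 1.960.
Power = Φ(δ − 1.960) + Φ(−δ − 1.960) = Φ(-0.291) + Φ(-3.629) = 0.3856 + 0.0001 = 0.3857.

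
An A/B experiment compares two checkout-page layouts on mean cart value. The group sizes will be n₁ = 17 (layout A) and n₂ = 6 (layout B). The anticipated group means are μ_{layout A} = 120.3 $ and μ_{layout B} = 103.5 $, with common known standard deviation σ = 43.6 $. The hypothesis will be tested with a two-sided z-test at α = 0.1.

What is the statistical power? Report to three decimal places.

Standardized effect: d = |μ_{layout A} − μ_{layout B}| / σ = |120.3 − 103.5| / 43.6 = 0.3853
Noncentrality parameter: δ = d / √(1/n₁ + 1/n₂) = 0.3853 / √(1/17 + 1/6) = 0.8114
Critical value for a two-sided test at α = 0.1: z_{α/2} = 1.645.
Power = Φ(δ − 1.645) + Φ(−δ − 1.645) = Φ(-0.833) + Φ(-2.456) = 0.2023 + 0.0070 = 0.2093.

Power ≈ 0.209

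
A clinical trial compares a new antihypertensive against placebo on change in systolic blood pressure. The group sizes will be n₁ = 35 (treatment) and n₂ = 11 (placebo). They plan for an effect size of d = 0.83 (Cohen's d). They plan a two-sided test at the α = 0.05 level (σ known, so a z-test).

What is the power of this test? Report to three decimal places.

Power ≈ 0.670

Noncentrality parameter: δ = d / √(1/n₁ + 1/n₂) = 0.83 / √(1/35 + 1/11) = 2.4012
Critical value for a two-sided test at α = 0.05: z_{α/2} = 1.960.
Power = Φ(δ − 1.960) + Φ(−δ − 1.960) = Φ(0.441) + Φ(-4.361) = 0.6705 + 0.0000 = 0.6705.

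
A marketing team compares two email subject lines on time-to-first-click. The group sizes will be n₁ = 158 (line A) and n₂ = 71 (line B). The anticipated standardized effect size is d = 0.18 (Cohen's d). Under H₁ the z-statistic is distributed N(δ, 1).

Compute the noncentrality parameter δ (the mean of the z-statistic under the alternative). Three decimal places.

δ ≈ 1.260

The noncentrality parameter scales effect size by the design's sample-size factor: δ = d / √(1/n₁ + 1/n₂) = 0.18 / √(1/158 + 1/71) = 1.2598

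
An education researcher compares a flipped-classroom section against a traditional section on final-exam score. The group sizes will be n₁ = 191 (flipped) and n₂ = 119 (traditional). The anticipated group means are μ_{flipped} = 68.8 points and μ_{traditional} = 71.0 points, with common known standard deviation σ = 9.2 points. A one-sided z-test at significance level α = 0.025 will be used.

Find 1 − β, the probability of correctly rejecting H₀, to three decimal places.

Power ≈ 0.535

Standardized effect: d = |μ_{flipped} − μ_{traditional}| / σ = |68.8 − 71.0| / 9.2 = 0.2391
Noncentrality parameter: δ = d / √(1/n₁ + 1/n₂) = 0.2391 / √(1/191 + 1/119) = 2.0476
One-sided α = 0.025 → critical value z_{0.025} = 1.960.
Power = Φ(δ − 1.960) = Φ(0.088) = 0.5349.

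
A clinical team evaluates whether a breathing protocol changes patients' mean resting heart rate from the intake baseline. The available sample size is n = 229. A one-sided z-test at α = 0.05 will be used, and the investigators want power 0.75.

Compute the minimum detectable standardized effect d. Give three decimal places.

d ≈ 0.153

Need Φ(δ − 1.645) = 0.75, so δ = 1.645 + 0.674 = 2.319.
δ = d·√n ⇒ d = δ/√n = 2.319/√229 = 0.1533.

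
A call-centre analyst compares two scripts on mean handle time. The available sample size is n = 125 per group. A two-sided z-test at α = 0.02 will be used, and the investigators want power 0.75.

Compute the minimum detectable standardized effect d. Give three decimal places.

d ≈ 0.380

Required noncentrality: δ = z_{0.01} + z_{0.25} = 2.326 + 0.674 = 3.001.
(The second rejection-region term Φ(−δ − z_{α/2}) is negligible and dropped.)
δ = d·√(n/2) ⇒ d = δ/√(n/2) = 3.001/√(125/2) = 0.3796.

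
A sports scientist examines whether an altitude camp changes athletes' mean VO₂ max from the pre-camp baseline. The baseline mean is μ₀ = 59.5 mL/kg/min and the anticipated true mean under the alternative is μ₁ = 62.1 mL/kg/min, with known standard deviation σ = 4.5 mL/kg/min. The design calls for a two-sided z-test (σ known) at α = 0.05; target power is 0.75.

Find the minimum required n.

Standardized effect: d = |μ₁ − μ₀| / σ = |62.1 − 59.5| / 4.5 = 0.5778
For power 0.75 need Φ(δ − z_{0.025}) = 0.75, so δ = z_{0.025} + z_{0.25} = 1.960 + 0.674 = 2.634.
(For δ > 0 the lower-tail rejection region contributes negligibly to power, so the one-term inversion is standard.)
δ = d·√n ⇒ n = (δ/d)² = (2.634 / 0.5778)² = 20.79.
Round up to the next whole unit.

n = 21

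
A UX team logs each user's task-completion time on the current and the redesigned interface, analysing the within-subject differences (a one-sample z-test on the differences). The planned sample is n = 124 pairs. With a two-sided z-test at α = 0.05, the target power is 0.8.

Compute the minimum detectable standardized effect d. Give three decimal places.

Required noncentrality: δ = z_{0.025} + z_{0.20} = 1.960 + 0.842 = 2.802.
(Lower-tail contribution to power is negligible for δ > 0.)
δ = d·√n ⇒ d = δ/√n = 2.802/√124 = 0.2516.

d ≈ 0.252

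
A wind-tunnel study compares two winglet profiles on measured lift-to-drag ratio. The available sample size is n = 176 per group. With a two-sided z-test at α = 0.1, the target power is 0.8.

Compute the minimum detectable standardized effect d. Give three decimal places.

Need Φ(δ − 1.645) = 0.8, so δ = 1.645 + 0.842 = 2.486.
(Lower-tail contribution to power is negligible for δ > 0.)
δ = d·√(n/2) ⇒ d = δ/√(n/2) = 2.486/√(176/2) = 0.2651.

d ≈ 0.265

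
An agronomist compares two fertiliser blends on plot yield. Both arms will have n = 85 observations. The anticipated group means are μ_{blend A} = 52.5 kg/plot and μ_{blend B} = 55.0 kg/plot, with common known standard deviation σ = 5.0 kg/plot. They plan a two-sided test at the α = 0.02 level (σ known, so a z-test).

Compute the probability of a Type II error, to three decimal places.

Standardized effect: d = |μ_{blend A} − μ_{blend B}| / σ = |52.5 − 55.0| / 5.0 = 0.5000
Noncentrality parameter: λ = d·√(n/2) = 0.5000 × √(85/2) = 3.2596
Critical value for a two-sided test at α = 0.02: z_{α/2} = 2.326.
Power = Φ(λ − 2.326) + Φ(−λ − 2.326) = Φ(0.933) + Φ(-5.586) = 0.8247 + 0.0000 = 0.8247.
Type II error: β = 1 − power = 1 − 0.8247 = 0.1753.

β ≈ 0.175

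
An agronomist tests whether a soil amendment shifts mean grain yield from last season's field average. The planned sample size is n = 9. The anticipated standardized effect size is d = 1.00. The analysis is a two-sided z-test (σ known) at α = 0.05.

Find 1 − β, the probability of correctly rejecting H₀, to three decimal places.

Noncentrality parameter: δ = d·√n = 1.00 × √9 = 3.0000
Two-sided α = 0.05 → critical value z_{0.025} = 1.960.
Power = Φ(δ − 1.960) + Φ(−δ − 1.960) = Φ(1.040) + Φ(-4.960) = 0.8508 + 0.0000 = 0.8508.

Power ≈ 0.851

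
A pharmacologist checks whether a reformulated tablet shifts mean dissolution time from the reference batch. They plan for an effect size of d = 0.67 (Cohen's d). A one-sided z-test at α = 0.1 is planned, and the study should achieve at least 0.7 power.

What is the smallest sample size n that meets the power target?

For power 0.7 need Φ(δ − z_{0.1}) = 0.7, so δ = z_{0.1} + z_{0.30} = 1.282 + 0.524 = 1.806.
δ = d·√n ⇒ n = (δ/d)² = (1.806 / 0.67)² = 7.27.
Round up to the next whole unit.

n = 8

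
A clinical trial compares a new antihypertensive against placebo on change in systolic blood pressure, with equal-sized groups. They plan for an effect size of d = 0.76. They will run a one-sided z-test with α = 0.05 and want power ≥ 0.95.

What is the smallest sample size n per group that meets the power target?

n = 38 per group

For power 0.95 need Φ(δ − z_{0.05}) = 0.95, so δ = z_{0.05} + z_{0.05} = 1.645 + 1.645 = 3.290.
δ = d·√(n/2) ⇒ n = 2(δ/d)² = 2 × (3.290 / 0.76)² = 37.47.
Rounding up, n = 38 per group.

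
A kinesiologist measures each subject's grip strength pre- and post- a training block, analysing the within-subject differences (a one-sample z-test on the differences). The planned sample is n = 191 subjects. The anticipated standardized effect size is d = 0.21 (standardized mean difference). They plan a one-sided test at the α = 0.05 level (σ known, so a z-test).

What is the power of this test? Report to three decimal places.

Noncentrality parameter: δ = d·√n = 0.21 × √191 = 2.9023
One-sided α = 0.05 → critical value z_{0.05} = 1.645.
Power = P(Z > 1.645 − δ) = Φ(1.257) = 0.8957.

Power ≈ 0.896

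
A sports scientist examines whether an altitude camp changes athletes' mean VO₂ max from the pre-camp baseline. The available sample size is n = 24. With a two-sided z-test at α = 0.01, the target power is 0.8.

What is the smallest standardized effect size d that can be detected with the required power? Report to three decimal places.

Required noncentrality: δ = z_{0.005} + z_{0.20} = 2.576 + 0.842 = 3.417.
(Lower-tail contribution to power is negligible for δ > 0.)
δ = d·√n ⇒ d = δ/√n = 3.417/√24 = 0.6976.

d ≈ 0.698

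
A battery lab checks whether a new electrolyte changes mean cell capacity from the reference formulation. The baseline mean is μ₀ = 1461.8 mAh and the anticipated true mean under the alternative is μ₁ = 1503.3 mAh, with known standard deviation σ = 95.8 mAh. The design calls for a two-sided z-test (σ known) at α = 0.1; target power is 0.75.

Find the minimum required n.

Standardized effect: d = |μ₁ − μ₀| / σ = |1503.3 − 1461.8| / 95.8 = 0.4332
For power 0.75 need Φ(δ − z_{0.05}) = 0.75, so δ = z_{0.05} + z_{0.25} = 1.645 + 0.674 = 2.319.
(Ignoring the negligible lower-tail rejection probability gives the usual closed-form inversion.)
δ = d·√n ⇒ n = (δ/d)² = (2.319 / 0.4332)² = 28.67.
Round up to the next whole unit.

n = 29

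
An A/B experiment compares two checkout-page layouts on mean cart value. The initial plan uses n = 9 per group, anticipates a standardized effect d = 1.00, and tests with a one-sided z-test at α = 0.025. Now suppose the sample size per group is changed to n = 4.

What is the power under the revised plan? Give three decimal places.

Power ≈ 0.293

With n = 4 per group: δ = d·√(n/2) = 1.00 × √(4/2) = 1.4142. Critical value z_{0.025} = 1.960.
Revised power = P(Z > 1.960 − δ) = Φ(-0.546) = 0.2926.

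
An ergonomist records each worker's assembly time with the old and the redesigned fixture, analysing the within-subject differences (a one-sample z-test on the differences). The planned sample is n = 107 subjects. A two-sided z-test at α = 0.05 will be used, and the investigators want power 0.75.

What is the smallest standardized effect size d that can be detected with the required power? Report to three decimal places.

d ≈ 0.255

Need Φ(δ − 1.960) = 0.75, so δ = 1.960 + 0.674 = 2.634.
(The second rejection-region term Φ(−δ − z_{α/2}) is negligible and dropped.)
δ = d·√n ⇒ d = δ/√n = 2.634/√107 = 0.2547.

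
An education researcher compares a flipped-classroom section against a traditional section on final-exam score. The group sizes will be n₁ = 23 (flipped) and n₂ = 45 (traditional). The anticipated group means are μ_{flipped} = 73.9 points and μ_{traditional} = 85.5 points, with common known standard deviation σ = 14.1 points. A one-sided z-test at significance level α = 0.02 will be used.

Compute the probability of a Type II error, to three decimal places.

Standardized effect: d = |μ_{flipped} − μ_{traditional}| / σ = |73.9 − 85.5| / 14.1 = 0.8227
Noncentrality parameter: δ = d / √(1/n₁ + 1/n₂) = 0.8227 / √(1/23 + 1/45) = 3.2096
Critical value for a one-sided test at α = 0.02: z_α = 2.054.
Power = Φ(δ − 2.054) = Φ(1.156) = 0.8761.
Type II error: β = 1 − power = 1 − 0.8761 = 0.1239.

β ≈ 0.124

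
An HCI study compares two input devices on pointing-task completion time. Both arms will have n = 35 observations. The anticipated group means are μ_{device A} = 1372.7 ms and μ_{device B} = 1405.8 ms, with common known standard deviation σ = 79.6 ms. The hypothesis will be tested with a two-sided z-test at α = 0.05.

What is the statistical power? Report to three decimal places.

Power ≈ 0.413

Standardized effect: d = |μ_{device A} − μ_{device B}| / σ = |1372.7 − 1405.8| / 79.6 = 0.4158
Noncentrality parameter: δ = d·√(n/2) = 0.4158 × √(35/2) = 1.7395
Two-sided α = 0.05 → critical value z_{0.025} = 1.960.
Power = Φ(δ − 1.960) + Φ(−δ − 1.960) = Φ(-0.220) + Φ(-3.700) = 0.4128 + 0.0001 = 0.4129.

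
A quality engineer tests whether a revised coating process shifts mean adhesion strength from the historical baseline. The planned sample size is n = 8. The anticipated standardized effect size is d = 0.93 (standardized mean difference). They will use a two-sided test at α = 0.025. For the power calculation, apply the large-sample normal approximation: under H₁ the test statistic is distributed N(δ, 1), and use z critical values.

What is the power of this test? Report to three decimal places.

Noncentrality parameter: δ = d·√n = 0.93 × √8 = 2.6304
Two-sided α = 0.025 → critical value z_{0.0125} = 2.241.
Power = Φ(δ − 2.241) + Φ(−δ − 2.241) = Φ(0.389) + Φ(-4.872) = 0.6514 + 0.0000 = 0.6514.

Power ≈ 0.651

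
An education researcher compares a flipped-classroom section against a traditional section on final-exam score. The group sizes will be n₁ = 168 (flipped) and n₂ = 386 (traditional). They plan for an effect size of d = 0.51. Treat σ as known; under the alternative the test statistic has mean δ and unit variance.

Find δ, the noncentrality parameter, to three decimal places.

δ ≈ 5.518

The noncentrality parameter scales effect size by the design's sample-size factor: δ = d / √(1/n₁ + 1/n₂) = 0.51 / √(1/168 + 1/386) = 5.5178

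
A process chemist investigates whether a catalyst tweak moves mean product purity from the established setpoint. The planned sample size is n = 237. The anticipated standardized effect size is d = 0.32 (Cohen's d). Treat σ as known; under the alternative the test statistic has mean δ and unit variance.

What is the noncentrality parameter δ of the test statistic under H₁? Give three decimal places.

δ ≈ 4.926

δ = d·√n = 0.32 × √237 = 4.9263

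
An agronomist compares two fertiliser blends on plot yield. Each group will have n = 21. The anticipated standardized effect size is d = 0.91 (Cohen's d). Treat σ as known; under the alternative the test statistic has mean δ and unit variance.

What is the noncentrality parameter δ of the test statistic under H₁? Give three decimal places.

The noncentrality parameter scales effect size by the design's sample-size factor: δ = d·√(n/2) = 0.91 × √(21/2) = 2.9487

δ ≈ 2.949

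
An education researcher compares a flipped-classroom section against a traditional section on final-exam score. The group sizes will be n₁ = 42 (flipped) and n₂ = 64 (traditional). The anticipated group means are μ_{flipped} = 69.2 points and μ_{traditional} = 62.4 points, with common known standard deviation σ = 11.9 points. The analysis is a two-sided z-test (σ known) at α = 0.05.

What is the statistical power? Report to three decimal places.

Power ≈ 0.821

Standardized effect: d = |μ_{flipped} − μ_{traditional}| / σ = |69.2 − 62.4| / 11.9 = 0.5714
Noncentrality parameter: λ = d / √(1/n₁ + 1/n₂) = 0.5714 / √(1/42 + 1/64) = 2.8776
Critical value for a two-sided test at α = 0.05: z_{α/2} = 1.960.
Power = Φ(λ − 1.960) + Φ(−λ − 1.960) = Φ(0.918) + Φ(-4.838) = 0.8206 + 0.0000 = 0.8206.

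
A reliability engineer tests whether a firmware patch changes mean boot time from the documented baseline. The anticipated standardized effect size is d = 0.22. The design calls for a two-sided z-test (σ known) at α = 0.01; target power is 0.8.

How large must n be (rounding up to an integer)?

For power 0.8 need Φ(δ − z_{0.005}) = 0.8, so δ = z_{0.005} + z_{0.20} = 2.576 + 0.842 = 3.417.
(The Φ(−δ − z_{α/2}) term is vanishingly small for δ > 0 and is dropped in the standard sample-size formula.)
δ = d·√n ⇒ n = (δ/d)² = (3.417 / 0.22)² = 241.30.
Round up to the next whole unit.

n = 242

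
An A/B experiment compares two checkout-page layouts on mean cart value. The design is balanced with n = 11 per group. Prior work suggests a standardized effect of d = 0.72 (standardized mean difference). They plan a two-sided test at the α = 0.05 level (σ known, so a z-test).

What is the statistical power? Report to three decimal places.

Power ≈ 0.393

Noncentrality parameter: δ = d·√(n/2) = 0.72 × √(11/2) = 1.6885
Critical value for a two-sided test at α = 0.05: z_{α/2} = 1.960.
Power = Φ(δ − 1.960) + Φ(−δ − 1.960) = Φ(-0.271) + Φ(-3.649) = 0.3930 + 0.0001 = 0.3932.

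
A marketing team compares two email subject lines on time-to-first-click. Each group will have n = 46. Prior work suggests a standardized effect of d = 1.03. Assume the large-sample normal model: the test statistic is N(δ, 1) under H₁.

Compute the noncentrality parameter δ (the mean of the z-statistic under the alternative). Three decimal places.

δ ≈ 4.940

δ = d·√(n/2) = 1.03 × √(46/2) = 4.9397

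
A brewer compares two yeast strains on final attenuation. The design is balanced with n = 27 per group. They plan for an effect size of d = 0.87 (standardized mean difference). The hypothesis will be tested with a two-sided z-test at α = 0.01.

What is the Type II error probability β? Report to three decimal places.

β ≈ 0.267

Noncentrality parameter: δ = d·√(n/2) = 0.87 × √(27/2) = 3.1966
Critical value for a two-sided test at α = 0.01: z_{α/2} = 2.576.
Power = Φ(δ − 2.576) + Φ(−δ − 2.576) = Φ(0.621) + Φ(-5.772) = 0.7326 + 0.0000 = 0.7326.
Type II error: β = 1 − power = 1 − 0.7326 = 0.2674.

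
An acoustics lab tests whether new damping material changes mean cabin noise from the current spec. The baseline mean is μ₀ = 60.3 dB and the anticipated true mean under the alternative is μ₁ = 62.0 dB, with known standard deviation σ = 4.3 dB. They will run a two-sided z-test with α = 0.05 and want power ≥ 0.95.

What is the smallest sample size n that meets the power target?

Standardized effect: d = |μ₁ − μ₀| / σ = |62.0 − 60.3| / 4.3 = 0.3953
For power 0.95 need Φ(δ − z_{0.025}) = 0.95, so δ = z_{0.025} + z_{0.05} = 1.960 + 1.645 = 3.605.
(The Φ(−δ − z_{α/2}) term is vanishingly small for δ > 0 and is dropped in the standard sample-size formula.)
δ = d·√n ⇒ n = (δ/d)² = (3.605 / 0.3953)² = 83.14.
Round up to the next whole unit.

n = 84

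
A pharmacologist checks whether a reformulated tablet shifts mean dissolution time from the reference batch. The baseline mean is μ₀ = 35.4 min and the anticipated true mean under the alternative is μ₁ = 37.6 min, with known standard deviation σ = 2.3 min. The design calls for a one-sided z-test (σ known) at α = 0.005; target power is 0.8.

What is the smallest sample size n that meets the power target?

Standardized effect: d = |μ₁ − μ₀| / σ = |37.6 − 35.4| / 2.3 = 0.9565
Set Φ(δ − 2.576) = 0.8; then δ − 2.576 = Φ⁻¹(0.8) = 0.842, giving δ = 3.417.
δ = d·√n ⇒ n = (δ/d)² = (3.417 / 0.9565)² = 12.76.
Round up to the next whole unit.

n = 13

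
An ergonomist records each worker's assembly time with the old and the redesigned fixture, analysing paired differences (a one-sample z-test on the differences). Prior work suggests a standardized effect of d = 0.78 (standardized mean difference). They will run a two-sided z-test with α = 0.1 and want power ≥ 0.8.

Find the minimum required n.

For power 0.8 need Φ(δ − z_{0.05}) = 0.8, so δ = z_{0.05} + z_{0.20} = 1.645 + 0.842 = 2.486.
(The Φ(−δ − z_{α/2}) term is vanishingly small for δ > 0 and is dropped in the standard sample-size formula.)
δ = d·√n ⇒ n = (δ/d)² = (2.486 / 0.78)² = 10.16.
Round up to the next whole unit.

n = 11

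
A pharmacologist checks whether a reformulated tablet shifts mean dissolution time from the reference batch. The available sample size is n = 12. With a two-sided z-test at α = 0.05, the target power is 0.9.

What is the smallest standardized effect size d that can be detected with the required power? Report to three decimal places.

Required noncentrality: δ = z_{0.025} + z_{0.10} = 1.960 + 1.282 = 3.242.
(Lower-tail contribution to power is negligible for δ > 0.)
δ = d·√n ⇒ d = δ/√n = 3.242/√12 = 0.9357.

d ≈ 0.936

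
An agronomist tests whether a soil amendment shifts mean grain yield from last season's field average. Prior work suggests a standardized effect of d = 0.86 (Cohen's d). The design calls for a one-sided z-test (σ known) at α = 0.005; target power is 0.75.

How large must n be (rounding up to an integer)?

Set Φ(δ − 2.576) = 0.75; then δ − 2.576 = Φ⁻¹(0.75) = 0.674, giving δ = 3.250.
δ = d·√n ⇒ n = (δ/d)² = (3.250 / 0.86)² = 14.28.
Rounding up, n = 15.

n = 15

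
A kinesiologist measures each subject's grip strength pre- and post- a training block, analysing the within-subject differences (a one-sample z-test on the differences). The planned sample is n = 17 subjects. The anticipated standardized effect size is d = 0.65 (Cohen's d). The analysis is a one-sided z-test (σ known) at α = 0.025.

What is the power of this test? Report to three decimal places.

Power ≈ 0.764

Noncentrality parameter: δ = d·√n = 0.65 × √17 = 2.6800
One-sided α = 0.025 → critical value z_{0.025} = 1.960.
Power = P(Z > 1.960 − δ) = Φ(0.720) = 0.7643.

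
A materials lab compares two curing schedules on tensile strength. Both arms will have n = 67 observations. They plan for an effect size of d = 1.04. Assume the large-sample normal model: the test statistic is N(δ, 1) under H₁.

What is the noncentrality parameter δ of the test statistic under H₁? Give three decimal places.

δ ≈ 6.019

The noncentrality parameter scales effect size by the design's sample-size factor: δ = d·√(n/2) = 1.04 × √(67/2) = 6.0194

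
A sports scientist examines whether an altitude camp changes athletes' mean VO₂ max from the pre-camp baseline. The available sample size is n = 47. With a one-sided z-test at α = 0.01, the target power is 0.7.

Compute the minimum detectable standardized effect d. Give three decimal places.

Required noncentrality: δ = z_{0.01} + z_{0.30} = 2.326 + 0.524 = 2.851.
δ = d·√n ⇒ d = δ/√n = 2.851/√47 = 0.4158.

d ≈ 0.416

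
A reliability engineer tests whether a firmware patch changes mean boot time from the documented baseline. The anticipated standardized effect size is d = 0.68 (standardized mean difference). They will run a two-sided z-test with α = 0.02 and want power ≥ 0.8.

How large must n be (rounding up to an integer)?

n = 22

For power 0.8 need Φ(δ − z_{0.01}) = 0.8, so δ = z_{0.01} + z_{0.20} = 2.326 + 0.842 = 3.168.
(For δ > 0 the lower-tail rejection region contributes negligibly to power, so the one-term inversion is standard.)
δ = d·√n ⇒ n = (δ/d)² = (3.168 / 0.68)² = 21.70.
Round up to the next whole unit.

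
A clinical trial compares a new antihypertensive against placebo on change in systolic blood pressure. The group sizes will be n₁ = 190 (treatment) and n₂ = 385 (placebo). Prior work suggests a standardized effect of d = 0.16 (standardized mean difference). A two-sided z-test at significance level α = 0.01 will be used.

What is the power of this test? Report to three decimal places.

Noncentrality parameter: δ = d / √(1/n₁ + 1/n₂) = 0.16 / √(1/190 + 1/385) = 1.8047
Two-sided α = 0.01 → critical value z_{0.005} = 2.576.
Power = Φ(δ − 2.576) + Φ(−δ − 2.576) = Φ(-0.771) + Φ(-4.380) = 0.2203 + 0.0000 = 0.2203.

Power ≈ 0.220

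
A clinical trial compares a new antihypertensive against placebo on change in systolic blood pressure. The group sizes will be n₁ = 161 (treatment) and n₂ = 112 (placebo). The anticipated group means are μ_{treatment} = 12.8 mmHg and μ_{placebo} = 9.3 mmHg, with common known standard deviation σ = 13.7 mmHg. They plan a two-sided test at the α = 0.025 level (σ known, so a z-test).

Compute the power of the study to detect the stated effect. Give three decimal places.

Standardized effect: d = |μ_{treatment} − μ_{placebo}| / σ = |12.8 − 9.3| / 13.7 = 0.2555
Noncentrality parameter: δ = d / √(1/n₁ + 1/n₂) = 0.2555 / √(1/161 + 1/112) = 2.0763
Two-sided α = 0.025 → critical value z_{0.0125} = 2.241.
Power = Φ(δ − 2.241) + Φ(−δ − 2.241) = Φ(-0.165) + Φ(-4.318) = 0.4344 + 0.0000 = 0.4344.

Power ≈ 0.434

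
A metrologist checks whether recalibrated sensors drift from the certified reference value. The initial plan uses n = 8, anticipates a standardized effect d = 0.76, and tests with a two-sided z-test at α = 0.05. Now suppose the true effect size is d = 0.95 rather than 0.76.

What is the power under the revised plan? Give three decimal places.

With d = 0.95: δ = d·√n = 0.95 × √8 = 2.6870. Critical value z_{0.025} = 1.960.
Revised power = Φ(δ − 1.960) + Φ(−δ − 1.960) = Φ(0.727) + Φ(-4.647) = 0.7664 + 0.0000 = 0.7664.

Power ≈ 0.766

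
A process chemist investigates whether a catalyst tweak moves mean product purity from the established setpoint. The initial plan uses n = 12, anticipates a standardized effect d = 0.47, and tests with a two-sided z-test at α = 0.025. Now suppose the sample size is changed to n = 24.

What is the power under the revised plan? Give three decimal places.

Power ≈ 0.524

With n = 24: δ = d·√n = 0.47 × √24 = 2.3025. Critical value z_{0.0125} = 2.241.
Revised power = Φ(δ − 2.241) + Φ(−δ − 2.241) = Φ(0.061) + Φ(-4.544) = 0.5244 + 0.0000 = 0.5244.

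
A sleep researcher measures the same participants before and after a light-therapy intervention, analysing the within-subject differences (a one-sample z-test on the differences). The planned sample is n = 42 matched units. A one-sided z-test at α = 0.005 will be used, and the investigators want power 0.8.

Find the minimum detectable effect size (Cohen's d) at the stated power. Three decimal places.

d ≈ 0.527

Need Φ(δ − 2.576) = 0.8, so δ = 2.576 + 0.842 = 3.417.
δ = d·√n ⇒ d = δ/√n = 3.417/√42 = 0.5273.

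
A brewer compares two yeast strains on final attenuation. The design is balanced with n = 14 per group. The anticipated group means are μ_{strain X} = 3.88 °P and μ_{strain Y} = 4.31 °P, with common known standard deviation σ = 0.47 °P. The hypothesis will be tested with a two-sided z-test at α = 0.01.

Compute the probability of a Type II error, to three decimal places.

Standardized effect: d = |μ_{strain X} − μ_{strain Y}| / σ = |3.88 − 4.31| / 0.47 = 0.9149
Noncentrality parameter: λ = d·√(n/2) = 0.9149 × √(14/2) = 2.4206
Critical value for a two-sided test at α = 0.01: z_{α/2} = 2.576.
Power = Φ(λ − 2.576) + Φ(−λ − 2.576) = Φ(-0.155) + Φ(-4.996) = 0.4383 + 0.0000 = 0.4383.
Type II error: β = 1 − power = 1 − 0.4383 = 0.5617.

β ≈ 0.562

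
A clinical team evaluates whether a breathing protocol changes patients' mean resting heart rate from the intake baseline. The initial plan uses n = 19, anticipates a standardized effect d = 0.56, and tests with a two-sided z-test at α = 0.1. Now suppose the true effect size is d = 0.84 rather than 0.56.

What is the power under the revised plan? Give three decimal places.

With d = 0.84: δ = d·√n = 0.84 × √19 = 3.6615. Critical value z_{0.05} = 1.645.
Revised power = Φ(δ − 1.645) + Φ(−δ − 1.645) = Φ(2.017) + Φ(-5.306) = 0.9781 + 0.0000 = 0.9781.

Power ≈ 0.978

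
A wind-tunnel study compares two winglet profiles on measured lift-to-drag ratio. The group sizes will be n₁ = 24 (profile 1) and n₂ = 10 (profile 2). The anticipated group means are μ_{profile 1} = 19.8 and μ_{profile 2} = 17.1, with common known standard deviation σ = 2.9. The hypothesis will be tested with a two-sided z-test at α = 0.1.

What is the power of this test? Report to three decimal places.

Standardized effect: d = |μ_{profile 1} − μ_{profile 2}| / σ = |19.8 − 17.1| / 2.9 = 0.9310
Noncentrality parameter: δ = d / √(1/n₁ + 1/n₂) = 0.9310 / √(1/24 + 1/10) = 2.4736
Critical value for a two-sided test at α = 0.1: z_{α/2} = 1.645.
Power = Φ(δ − 1.645) + Φ(−δ − 1.645) = Φ(0.829) + Φ(-4.118) = 0.7964 + 0.0000 = 0.7964.

Power ≈ 0.796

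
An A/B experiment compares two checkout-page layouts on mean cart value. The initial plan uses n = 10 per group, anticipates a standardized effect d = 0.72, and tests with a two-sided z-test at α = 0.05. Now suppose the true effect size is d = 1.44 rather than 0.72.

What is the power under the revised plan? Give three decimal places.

Power ≈ 0.896

With d = 1.44: δ = d·√(n/2) = 1.44 × √(10/2) = 3.2199. Critical value z_{0.025} = 1.960.
Revised power = Φ(δ − 1.960) + Φ(−δ − 1.960) = Φ(1.260) + Φ(-5.180) = 0.8962 + 0.0000 = 0.8962.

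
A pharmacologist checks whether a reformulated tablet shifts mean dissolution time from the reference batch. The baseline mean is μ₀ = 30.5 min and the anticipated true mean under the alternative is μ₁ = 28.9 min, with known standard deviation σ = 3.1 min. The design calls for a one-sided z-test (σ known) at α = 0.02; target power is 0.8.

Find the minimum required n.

Standardized effect: d = |μ₁ − μ₀| / σ = |28.9 − 30.5| / 3.1 = 0.5161
For power 0.8 need Φ(δ − z_{0.02}) = 0.8, so δ = z_{0.02} + z_{0.20} = 2.054 + 0.842 = 2.895.
δ = d·√n ⇒ n = (δ/d)² = (2.895 / 0.5161)² = 31.47.
Round up to the next whole unit.

n = 32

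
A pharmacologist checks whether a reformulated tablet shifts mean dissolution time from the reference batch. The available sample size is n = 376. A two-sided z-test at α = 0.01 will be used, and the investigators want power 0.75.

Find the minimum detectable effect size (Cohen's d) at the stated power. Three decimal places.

Need Φ(δ − 2.576) = 0.75, so δ = 2.576 + 0.674 = 3.250.
(Lower-tail contribution to power is negligible for δ > 0.)
δ = d·√n ⇒ d = δ/√n = 3.250/√376 = 0.1676.

d ≈ 0.168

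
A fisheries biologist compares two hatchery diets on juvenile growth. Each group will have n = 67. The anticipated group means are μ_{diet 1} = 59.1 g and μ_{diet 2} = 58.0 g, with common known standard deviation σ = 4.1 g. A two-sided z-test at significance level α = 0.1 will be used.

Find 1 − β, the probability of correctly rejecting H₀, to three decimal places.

Power ≈ 0.464

Standardized effect: d = |μ_{diet 1} − μ_{diet 2}| / σ = |59.1 − 58.0| / 4.1 = 0.2683
Noncentrality parameter: δ = d·√(n/2) = 0.2683 × √(67/2) = 1.5529
Two-sided α = 0.1 → critical value z_{0.05} = 1.645.
Power = Φ(δ − 1.645) + Φ(−δ − 1.645) = Φ(-0.092) + Φ(-3.198) = 0.4634 + 0.0007 = 0.4640.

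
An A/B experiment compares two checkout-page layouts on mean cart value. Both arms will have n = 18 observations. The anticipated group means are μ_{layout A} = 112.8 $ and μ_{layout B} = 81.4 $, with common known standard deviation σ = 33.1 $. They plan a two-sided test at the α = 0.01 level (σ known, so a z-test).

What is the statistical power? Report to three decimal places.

Standardized effect: d = |μ_{layout A} − μ_{layout B}| / σ = |112.8 − 81.4| / 33.1 = 0.9486
Noncentrality parameter: δ = d·√(n/2) = 0.9486 × √(18/2) = 2.8459
Critical value for a two-sided test at α = 0.01: z_{α/2} = 2.576.
Power = Φ(δ − 2.576) + Φ(−δ − 2.576) = Φ(0.270) + Φ(-5.422) = 0.6065 + 0.0000 = 0.6065.

Power ≈ 0.606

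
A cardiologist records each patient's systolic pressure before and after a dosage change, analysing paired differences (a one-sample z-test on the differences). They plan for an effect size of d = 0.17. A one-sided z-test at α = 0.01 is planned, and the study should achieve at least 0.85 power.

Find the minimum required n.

n = 392

For power 0.85 need Φ(δ − z_{0.01}) = 0.85, so δ = z_{0.01} + z_{0.15} = 2.326 + 1.036 = 3.363.
δ = d·√n ⇒ n = (δ/d)² = (3.363 / 0.17)² = 391.29.
Round up to the next whole unit.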